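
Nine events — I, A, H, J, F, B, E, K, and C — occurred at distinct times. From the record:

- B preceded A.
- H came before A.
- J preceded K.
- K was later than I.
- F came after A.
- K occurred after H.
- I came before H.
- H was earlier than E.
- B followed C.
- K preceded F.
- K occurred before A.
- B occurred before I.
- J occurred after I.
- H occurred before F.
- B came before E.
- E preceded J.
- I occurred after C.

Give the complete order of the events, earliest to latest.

The constraints fix every adjacent pair, so only one ordering works:
C → B → I → H → E → J → K → A → F.

C, B, I, H, E, J, K, A, F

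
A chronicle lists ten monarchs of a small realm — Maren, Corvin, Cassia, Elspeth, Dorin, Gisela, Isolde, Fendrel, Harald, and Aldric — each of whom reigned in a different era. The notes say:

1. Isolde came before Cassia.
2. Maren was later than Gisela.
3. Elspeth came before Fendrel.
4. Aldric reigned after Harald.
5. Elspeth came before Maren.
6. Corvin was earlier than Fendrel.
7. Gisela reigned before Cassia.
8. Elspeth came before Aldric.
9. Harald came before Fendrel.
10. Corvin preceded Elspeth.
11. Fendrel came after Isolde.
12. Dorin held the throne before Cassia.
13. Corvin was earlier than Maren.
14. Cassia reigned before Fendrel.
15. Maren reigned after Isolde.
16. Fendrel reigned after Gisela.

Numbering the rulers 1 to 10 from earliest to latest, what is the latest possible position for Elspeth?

Elspeth must come before Aldric, Fendrel, and Maren — 3 rulers forced after them.
Everything else can be placed before Elspeth in some valid order, so Elspeth can sit as late as position 10 − 3 = 7.

7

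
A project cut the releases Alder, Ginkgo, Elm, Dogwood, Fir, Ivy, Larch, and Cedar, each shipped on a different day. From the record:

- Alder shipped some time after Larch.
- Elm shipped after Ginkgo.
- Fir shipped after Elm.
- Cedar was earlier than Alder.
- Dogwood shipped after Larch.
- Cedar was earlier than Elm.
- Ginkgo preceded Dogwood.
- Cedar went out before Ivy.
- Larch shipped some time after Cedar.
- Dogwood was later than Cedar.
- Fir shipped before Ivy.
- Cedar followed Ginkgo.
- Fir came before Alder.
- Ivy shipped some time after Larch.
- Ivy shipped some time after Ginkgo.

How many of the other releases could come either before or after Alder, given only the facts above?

Forced before Alder: Cedar, Elm, Fir, Ginkgo, and Larch.
That leaves Dogwood and Ivy with no forced order relative to Alder — 2.

2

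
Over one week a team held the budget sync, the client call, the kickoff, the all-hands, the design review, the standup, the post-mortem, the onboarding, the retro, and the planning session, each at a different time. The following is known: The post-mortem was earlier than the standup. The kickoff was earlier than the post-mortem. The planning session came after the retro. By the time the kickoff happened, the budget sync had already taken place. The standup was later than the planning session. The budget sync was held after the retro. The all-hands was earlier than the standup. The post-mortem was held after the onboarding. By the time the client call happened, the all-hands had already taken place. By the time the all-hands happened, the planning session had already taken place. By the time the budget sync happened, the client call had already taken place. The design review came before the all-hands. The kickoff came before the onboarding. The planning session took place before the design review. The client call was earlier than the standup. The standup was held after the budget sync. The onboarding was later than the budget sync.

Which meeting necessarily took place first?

The retro has a chain of constraints placing it before every other meeting, so the retro must be first.

the retro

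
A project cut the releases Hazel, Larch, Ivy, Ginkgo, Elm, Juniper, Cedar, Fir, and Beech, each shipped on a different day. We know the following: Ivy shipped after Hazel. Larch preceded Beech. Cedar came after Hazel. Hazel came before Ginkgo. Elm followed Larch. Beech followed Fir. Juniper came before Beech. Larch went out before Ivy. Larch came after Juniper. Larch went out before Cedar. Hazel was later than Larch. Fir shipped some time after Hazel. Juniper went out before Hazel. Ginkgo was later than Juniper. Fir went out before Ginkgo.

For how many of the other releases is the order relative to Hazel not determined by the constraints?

1

Forced before Hazel: Juniper and Larch; forced after Hazel: Beech, Cedar, Fir, Ginkgo, and Ivy.
That leaves Elm with no forced order relative to Hazel — 1.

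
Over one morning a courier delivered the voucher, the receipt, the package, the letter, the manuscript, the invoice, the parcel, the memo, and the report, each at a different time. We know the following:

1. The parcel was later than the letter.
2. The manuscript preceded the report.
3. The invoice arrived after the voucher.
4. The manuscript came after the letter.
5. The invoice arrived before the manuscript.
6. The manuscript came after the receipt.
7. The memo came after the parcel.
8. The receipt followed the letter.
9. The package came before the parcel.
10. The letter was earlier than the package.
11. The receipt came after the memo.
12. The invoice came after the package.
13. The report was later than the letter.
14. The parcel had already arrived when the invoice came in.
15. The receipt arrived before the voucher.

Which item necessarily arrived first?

The letter has a chain of constraints placing it before every other item, so the letter must be first.

the letter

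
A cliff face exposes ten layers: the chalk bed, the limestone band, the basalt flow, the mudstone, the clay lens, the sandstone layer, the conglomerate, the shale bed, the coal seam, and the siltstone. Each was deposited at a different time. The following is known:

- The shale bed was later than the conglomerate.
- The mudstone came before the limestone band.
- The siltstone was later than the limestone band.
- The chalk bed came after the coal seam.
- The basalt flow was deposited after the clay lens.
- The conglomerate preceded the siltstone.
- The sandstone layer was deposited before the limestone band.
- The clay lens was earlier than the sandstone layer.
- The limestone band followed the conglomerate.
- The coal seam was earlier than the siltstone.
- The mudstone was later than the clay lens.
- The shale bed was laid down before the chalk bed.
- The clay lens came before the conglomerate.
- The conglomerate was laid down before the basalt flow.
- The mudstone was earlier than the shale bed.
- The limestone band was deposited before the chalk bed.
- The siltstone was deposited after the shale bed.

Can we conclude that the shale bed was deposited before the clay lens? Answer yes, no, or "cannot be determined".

Tracing the constraints gives the clay lens → the conglomerate → the shale bed, so the clay lens must come before the shale bed.
That means the shale bed cannot be before the clay lens.

no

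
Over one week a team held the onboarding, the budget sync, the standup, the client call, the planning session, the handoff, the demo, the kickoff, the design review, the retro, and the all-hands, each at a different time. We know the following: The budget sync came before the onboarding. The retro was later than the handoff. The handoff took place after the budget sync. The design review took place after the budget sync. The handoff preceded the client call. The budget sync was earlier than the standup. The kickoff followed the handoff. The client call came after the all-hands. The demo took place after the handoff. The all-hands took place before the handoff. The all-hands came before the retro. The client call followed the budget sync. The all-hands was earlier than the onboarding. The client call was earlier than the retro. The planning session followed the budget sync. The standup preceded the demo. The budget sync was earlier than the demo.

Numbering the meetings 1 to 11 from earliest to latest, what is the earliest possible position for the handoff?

The all-hands and the budget sync must both come before the handoff — 2 forced predecessors.
Nothing else is forced ahead of the handoff, so its earliest slot is position 2 + 1 = 3.

3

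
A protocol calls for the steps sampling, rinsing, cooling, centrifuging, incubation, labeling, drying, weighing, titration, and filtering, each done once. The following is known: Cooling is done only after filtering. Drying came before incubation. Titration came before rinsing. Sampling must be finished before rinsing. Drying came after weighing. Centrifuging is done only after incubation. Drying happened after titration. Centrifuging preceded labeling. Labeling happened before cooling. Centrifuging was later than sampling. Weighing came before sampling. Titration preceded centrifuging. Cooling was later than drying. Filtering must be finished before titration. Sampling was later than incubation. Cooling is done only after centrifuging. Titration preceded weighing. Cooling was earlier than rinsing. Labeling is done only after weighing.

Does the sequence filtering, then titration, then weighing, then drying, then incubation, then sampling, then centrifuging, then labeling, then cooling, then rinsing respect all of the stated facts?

yes

Check each stated constraint against the proposed order — e.g. filtering is ahead of cooling; titration is ahead of rinsing. Every pair is in the required order; nothing is violated.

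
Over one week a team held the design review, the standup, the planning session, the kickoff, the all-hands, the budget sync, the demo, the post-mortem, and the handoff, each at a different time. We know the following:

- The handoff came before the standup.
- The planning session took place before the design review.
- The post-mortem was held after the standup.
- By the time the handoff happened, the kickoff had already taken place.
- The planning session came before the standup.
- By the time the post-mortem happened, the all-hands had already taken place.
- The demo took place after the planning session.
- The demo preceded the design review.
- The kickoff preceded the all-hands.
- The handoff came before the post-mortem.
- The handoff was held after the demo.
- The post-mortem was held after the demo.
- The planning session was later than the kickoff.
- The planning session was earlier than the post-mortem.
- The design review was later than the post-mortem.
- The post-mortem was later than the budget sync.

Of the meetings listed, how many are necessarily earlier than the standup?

Directly stated before the standup: the handoff and the planning session.
The demo reaches the standup via the demo → the handoff → the standup.
The kickoff reaches the standup via the kickoff → the planning session → the standup.
No chain forces the design review (or any of the others) ahead of the standup.
That's the demo, the handoff, the kickoff, and the planning session — 4 in all.

4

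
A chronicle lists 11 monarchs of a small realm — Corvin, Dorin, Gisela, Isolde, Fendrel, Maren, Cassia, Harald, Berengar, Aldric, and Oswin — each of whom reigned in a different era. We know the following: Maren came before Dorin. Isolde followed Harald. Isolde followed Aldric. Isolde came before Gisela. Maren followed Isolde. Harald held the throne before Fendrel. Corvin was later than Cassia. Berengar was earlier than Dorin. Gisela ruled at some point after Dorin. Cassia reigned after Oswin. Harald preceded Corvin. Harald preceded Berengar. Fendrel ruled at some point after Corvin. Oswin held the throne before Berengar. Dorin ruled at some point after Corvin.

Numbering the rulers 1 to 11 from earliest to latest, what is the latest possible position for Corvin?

Corvin must come before Dorin, Fendrel, and Gisela — 3 rulers forced after them.
Everything else can be placed before Corvin in some valid order, so Corvin can sit as late as position 11 − 3 = 8.

8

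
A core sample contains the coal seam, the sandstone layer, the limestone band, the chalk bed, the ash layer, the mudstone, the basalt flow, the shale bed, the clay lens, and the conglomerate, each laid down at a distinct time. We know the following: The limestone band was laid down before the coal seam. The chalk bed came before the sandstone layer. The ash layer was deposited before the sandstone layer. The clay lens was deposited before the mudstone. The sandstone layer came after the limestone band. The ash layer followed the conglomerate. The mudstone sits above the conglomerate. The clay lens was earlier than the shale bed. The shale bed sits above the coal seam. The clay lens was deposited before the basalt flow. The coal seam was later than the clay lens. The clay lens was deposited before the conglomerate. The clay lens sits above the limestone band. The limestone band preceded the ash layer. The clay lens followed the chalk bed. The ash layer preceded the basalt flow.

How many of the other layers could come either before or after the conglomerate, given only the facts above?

Forced before the conglomerate: the chalk bed, the clay lens, and the limestone band; forced after the conglomerate: the ash layer, the basalt flow, the mudstone, and the sandstone layer.
That leaves the coal seam and the shale bed with no forced order relative to the conglomerate — 2.

2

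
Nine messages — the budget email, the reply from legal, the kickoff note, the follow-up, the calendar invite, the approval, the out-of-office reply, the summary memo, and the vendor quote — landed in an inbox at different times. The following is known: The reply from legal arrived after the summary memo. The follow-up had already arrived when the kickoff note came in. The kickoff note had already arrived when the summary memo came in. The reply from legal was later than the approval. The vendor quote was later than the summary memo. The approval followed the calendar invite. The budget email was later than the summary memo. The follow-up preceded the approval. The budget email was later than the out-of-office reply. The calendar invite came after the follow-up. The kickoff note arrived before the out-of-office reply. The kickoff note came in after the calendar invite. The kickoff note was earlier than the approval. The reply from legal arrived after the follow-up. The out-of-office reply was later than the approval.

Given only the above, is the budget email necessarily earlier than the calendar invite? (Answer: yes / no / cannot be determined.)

Tracing the constraints gives the calendar invite → the approval → the out-of-office reply → the budget email, so the calendar invite must come before the budget email.
That means the budget email cannot be before the calendar invite.

no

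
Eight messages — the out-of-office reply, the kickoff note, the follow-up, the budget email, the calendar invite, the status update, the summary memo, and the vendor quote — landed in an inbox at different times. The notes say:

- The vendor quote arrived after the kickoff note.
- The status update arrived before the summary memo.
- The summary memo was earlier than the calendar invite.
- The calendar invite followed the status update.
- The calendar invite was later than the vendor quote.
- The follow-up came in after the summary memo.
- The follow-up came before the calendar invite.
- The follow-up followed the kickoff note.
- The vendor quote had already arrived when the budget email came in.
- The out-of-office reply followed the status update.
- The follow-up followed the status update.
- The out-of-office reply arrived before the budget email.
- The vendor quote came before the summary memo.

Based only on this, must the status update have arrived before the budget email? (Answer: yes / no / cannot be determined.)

Chain the constraints: the status update → the out-of-office reply → the budget email. Each link is directly stated, so the status update comes before the budget email.

yes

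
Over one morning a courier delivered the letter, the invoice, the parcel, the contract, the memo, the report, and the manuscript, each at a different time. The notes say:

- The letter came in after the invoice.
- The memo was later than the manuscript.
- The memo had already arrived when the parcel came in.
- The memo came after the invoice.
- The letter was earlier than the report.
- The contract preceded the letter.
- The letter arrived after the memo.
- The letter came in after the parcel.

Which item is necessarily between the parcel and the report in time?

the letter

Tracing the constraints gives the parcel → the letter → the report, so the letter sits after the parcel and before the report.
No other item is forced both after the parcel and before the report.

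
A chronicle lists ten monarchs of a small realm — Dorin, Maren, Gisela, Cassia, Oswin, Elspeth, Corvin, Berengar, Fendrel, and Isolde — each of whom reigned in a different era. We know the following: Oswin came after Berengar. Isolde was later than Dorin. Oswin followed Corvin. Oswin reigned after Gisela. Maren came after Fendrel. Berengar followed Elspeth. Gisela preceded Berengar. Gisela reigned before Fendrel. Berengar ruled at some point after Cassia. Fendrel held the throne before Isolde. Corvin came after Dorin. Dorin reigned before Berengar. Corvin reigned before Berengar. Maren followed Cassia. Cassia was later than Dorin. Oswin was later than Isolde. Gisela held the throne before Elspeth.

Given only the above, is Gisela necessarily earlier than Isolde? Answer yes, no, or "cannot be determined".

Chain the constraints: Gisela → Fendrel → Isolde. Each link is directly stated, so Gisela comes before Isolde.

yes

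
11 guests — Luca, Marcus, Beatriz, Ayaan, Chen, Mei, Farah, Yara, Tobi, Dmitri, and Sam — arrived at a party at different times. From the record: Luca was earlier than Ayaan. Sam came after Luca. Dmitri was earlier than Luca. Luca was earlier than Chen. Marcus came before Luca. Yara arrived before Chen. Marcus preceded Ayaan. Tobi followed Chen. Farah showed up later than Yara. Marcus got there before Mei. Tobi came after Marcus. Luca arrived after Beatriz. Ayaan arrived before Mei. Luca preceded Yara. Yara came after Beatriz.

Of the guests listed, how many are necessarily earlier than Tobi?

6

Directly stated before Tobi: Chen and Marcus.
Beatriz reaches Tobi via Beatriz → Luca → Chen → Tobi.
Dmitri reaches Tobi via Dmitri → Luca → Chen → Tobi.
Luca reaches Tobi via Luca → Chen → Tobi.
Likewise Yara reaches Tobi by chaining the stated constraints.
That's Beatriz, Chen, Dmitri, Luca, Marcus, and Yara — 6 in all.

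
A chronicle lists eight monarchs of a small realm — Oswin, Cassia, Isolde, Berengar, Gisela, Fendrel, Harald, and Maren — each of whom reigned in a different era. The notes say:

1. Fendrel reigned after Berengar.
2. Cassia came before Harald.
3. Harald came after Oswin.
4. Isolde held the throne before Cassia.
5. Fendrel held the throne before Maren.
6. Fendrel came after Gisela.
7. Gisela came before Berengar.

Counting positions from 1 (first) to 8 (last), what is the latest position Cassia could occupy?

7

Cassia must come before Harald — 1 ruler forced after them.
Everything else can be placed before Cassia in some valid order, so Cassia can sit as late as position 8 − 1 = 7.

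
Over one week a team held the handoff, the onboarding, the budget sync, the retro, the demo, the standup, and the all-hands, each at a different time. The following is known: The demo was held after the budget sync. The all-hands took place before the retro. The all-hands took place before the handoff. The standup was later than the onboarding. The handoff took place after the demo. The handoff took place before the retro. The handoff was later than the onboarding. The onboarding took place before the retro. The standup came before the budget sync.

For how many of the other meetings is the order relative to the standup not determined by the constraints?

Forced before the standup: the onboarding; forced after the standup: the budget sync, the demo, the handoff, and the retro.
That leaves the all-hands with no forced order relative to the standup — 1.

1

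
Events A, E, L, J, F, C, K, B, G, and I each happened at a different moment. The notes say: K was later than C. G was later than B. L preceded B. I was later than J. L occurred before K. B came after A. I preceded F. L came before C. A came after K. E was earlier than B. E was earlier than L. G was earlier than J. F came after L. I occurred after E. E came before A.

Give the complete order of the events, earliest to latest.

The constraints fix every adjacent pair, so only one ordering works:
E → L → C → K → A → B → G → J → I → F.

E, L, C, K, A, B, G, J, I, F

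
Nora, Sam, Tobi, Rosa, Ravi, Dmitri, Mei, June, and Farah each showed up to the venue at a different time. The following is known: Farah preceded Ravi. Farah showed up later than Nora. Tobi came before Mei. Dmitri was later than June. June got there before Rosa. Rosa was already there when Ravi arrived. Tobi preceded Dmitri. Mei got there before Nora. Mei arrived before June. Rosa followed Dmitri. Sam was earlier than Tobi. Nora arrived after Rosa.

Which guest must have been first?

Sam has a chain of constraints placing them before every other guest, so Sam must be first.

Sam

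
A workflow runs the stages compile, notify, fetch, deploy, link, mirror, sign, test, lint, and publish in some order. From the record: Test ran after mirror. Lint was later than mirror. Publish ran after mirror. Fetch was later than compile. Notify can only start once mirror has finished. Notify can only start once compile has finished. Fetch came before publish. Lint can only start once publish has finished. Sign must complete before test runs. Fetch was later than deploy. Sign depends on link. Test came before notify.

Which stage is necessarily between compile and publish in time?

fetch

Tracing the constraints gives compile → fetch → publish, so fetch sits after compile and before publish.
No other stage is forced both after compile and before publish.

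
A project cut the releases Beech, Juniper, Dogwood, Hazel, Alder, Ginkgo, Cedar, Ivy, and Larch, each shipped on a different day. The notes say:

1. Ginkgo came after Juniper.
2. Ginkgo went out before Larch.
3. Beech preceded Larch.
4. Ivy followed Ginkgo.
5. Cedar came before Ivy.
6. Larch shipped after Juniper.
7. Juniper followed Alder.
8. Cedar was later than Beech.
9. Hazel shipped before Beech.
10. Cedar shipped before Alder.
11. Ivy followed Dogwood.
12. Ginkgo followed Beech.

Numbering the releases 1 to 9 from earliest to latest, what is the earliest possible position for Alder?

4

Beech, Cedar, and Hazel must all come before Alder — 3 forced predecessors.
Nothing else is forced ahead of Alder, so its earliest slot is position 3 + 1 = 4.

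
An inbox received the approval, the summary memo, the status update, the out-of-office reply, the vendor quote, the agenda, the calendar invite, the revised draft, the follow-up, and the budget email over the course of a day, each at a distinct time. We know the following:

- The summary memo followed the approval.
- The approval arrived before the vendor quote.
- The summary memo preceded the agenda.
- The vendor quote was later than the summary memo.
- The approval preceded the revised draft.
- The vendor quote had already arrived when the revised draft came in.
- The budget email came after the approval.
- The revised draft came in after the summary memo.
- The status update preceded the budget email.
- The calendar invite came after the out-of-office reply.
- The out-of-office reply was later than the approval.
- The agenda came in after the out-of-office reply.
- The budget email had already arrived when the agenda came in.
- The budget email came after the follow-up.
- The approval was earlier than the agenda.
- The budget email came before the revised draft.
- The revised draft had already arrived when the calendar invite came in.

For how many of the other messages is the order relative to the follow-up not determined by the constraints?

5

Forced after the follow-up: the agenda, the budget email, the calendar invite, and the revised draft.
That leaves the approval, the out-of-office reply, the status update, the summary memo, and the vendor quote with no forced order relative to the follow-up — 5.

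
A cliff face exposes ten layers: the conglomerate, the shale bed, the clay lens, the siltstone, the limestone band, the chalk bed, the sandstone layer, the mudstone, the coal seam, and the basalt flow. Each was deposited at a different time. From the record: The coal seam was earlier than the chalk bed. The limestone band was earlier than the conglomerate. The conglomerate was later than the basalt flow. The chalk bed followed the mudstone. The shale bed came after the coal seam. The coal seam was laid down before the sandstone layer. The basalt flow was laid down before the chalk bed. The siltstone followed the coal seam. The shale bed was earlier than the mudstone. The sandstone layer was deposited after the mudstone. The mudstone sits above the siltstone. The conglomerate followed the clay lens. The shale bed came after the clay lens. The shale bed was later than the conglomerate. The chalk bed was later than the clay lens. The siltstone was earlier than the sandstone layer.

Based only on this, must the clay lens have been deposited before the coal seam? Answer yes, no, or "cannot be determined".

No chain of stated constraints runs from the clay lens to the coal seam, and none runs from the coal seam to the clay lens either.
So the relative order of the clay lens and the coal seam is not fixed by the given facts.

cannot be determined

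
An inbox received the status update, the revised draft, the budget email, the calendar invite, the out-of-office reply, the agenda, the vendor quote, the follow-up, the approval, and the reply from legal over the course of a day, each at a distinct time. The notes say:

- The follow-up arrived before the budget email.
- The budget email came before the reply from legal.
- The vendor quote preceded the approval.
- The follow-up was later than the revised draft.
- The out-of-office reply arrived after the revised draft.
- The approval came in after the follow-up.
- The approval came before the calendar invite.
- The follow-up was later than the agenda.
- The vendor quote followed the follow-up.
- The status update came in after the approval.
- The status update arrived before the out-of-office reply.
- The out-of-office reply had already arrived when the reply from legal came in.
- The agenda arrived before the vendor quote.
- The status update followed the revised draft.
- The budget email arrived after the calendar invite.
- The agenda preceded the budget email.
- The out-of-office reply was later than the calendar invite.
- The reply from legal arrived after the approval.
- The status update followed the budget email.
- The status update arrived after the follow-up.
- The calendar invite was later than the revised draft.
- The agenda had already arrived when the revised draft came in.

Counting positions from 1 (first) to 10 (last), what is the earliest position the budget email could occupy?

The agenda, the approval, the calendar invite, the follow-up, the revised draft, and the vendor quote must all come before the budget email — 6 forced predecessors.
Nothing else is forced ahead of the budget email, so its earliest slot is position 6 + 1 = 7.

7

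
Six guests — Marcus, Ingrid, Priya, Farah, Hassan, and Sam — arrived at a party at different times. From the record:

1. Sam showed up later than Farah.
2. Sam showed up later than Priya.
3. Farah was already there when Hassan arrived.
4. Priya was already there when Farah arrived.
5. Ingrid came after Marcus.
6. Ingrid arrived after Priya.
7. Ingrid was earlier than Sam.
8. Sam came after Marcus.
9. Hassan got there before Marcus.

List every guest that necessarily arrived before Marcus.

Directly stated before Marcus: Hassan.
Farah reaches Marcus via Farah → Hassan → Marcus.
Priya reaches Marcus via Priya → Farah → Hassan → Marcus.

Farah, Hassan, Priya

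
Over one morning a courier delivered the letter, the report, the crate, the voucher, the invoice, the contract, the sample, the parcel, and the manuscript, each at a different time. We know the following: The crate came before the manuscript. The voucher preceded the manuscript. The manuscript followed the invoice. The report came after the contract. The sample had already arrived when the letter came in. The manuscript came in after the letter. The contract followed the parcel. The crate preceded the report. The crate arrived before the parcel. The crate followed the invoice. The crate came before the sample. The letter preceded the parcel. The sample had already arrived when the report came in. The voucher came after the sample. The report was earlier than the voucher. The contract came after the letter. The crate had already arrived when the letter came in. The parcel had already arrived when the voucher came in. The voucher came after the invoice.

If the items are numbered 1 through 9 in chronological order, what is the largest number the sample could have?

The sample must come before the contract, the letter, the manuscript, the parcel, the report, and the voucher — 6 items forced after it.
Everything else can be placed before the sample in some valid order, so the sample can sit as late as position 9 − 6 = 3.

3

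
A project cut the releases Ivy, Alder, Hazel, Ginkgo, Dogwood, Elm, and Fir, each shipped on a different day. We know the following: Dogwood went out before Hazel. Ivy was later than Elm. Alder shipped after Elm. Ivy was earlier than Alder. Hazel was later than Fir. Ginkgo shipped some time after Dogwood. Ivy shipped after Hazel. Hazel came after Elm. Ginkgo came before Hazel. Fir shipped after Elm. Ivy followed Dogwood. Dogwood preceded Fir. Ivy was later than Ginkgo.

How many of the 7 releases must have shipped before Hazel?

Directly stated before Hazel: Dogwood, Elm, Fir, and Ginkgo.
That's Dogwood, Elm, Fir, and Ginkgo — 4 in all.

4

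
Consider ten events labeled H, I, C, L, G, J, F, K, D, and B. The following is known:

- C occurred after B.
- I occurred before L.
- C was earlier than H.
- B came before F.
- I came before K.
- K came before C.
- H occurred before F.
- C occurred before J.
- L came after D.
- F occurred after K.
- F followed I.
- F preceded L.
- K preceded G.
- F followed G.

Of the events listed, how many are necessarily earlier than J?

Directly stated before J: C.
B reaches J via B → C → J.
I reaches J via I → K → C → J.
K reaches J via K → C → J.
No chain forces G (or any of the others) ahead of J.
That's B, C, I, and K — 4 in all.

4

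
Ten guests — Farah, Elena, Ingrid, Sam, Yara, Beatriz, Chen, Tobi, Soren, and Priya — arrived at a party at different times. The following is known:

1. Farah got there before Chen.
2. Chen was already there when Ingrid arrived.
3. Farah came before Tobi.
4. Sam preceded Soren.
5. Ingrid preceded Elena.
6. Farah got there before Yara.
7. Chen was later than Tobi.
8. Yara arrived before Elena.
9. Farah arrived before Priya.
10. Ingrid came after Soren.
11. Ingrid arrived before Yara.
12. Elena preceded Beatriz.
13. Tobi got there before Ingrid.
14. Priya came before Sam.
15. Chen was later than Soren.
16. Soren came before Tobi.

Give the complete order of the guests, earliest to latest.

Farah, Priya, Sam, Soren, Tobi, Chen, Ingrid, Yara, Elena, Beatriz

The constraints fix every adjacent pair, so only one ordering works:
Farah → Priya → Sam → Soren → Tobi → Chen → Ingrid → Yara → Elena → Beatriz.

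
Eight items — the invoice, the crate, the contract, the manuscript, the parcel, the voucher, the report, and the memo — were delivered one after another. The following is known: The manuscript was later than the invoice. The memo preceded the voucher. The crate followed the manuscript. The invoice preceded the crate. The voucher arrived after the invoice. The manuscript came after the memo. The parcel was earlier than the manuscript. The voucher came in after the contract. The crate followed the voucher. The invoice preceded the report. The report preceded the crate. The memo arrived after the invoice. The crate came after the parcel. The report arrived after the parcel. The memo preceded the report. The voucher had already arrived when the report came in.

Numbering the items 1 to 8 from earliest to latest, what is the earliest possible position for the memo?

2

The invoice must come before the memo — 1 forced predecessor.
Nothing else is forced ahead of the memo, so its earliest slot is position 1 + 1 = 2.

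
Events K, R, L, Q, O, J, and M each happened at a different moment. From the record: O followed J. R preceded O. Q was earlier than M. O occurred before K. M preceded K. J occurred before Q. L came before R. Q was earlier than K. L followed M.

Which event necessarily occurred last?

K

Every other event has a chain of constraints placing it before K, so K is last.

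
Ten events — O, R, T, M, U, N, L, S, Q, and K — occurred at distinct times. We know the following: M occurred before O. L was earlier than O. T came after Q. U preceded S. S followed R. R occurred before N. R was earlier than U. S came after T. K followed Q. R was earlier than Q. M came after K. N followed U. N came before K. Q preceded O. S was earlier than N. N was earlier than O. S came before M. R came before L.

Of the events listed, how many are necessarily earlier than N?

5

Directly stated before N: R, S, and U.
Q reaches N via Q → T → S → N.
T reaches N via T → S → N.
No chain forces O (or any of the others) ahead of N.
That's Q, R, S, T, and U — 5 in all.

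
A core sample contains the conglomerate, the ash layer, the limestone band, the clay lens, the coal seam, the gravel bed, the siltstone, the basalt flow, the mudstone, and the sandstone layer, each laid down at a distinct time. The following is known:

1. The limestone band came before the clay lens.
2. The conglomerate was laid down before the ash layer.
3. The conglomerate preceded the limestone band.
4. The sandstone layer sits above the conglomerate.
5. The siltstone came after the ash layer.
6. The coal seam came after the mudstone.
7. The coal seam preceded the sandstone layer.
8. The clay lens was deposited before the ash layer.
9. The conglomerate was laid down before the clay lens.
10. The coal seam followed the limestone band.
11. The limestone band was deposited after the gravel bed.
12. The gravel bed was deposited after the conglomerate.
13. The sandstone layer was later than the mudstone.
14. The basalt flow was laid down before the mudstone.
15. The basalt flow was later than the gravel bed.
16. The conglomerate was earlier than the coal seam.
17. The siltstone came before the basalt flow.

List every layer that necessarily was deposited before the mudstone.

the ash layer, the basalt flow, the clay lens, the conglomerate, the gravel bed, the limestone band, the siltstone

Directly stated before the mudstone: the basalt flow.
The ash layer reaches the mudstone via the ash layer → the siltstone → the basalt flow → the mudstone.
The clay lens reaches the mudstone via the clay lens → the ash layer → the siltstone → the basalt flow → the mudstone.
The conglomerate reaches the mudstone via the conglomerate → the gravel bed → the basalt flow → the mudstone.
Likewise the gravel bed, the limestone band, and the siltstone each reach the mudstone by chaining the stated constraints.
No chain forces the coal seam (or any of the others) ahead of the mudstone.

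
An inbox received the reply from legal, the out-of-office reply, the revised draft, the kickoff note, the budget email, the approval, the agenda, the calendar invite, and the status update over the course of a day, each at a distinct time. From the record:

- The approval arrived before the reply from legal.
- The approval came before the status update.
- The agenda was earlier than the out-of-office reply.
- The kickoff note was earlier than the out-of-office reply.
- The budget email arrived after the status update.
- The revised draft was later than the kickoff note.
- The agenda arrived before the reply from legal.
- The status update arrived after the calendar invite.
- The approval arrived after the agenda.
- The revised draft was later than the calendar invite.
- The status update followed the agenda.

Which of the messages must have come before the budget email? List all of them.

the agenda, the approval, the calendar invite, the status update

Directly stated before the budget email: the status update.
The agenda reaches the budget email via the agenda → the status update → the budget email.
The approval reaches the budget email via the approval → the status update → the budget email.
The calendar invite reaches the budget email via the calendar invite → the status update → the budget email.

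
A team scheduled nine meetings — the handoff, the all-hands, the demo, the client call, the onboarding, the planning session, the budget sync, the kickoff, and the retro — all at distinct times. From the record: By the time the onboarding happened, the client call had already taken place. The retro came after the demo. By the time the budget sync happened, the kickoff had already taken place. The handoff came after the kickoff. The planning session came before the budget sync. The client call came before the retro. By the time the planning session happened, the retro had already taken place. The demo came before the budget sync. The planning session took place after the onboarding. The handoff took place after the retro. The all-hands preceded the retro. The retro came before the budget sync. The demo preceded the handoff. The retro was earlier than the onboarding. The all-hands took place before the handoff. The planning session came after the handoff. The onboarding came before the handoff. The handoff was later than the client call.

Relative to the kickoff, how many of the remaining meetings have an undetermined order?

Forced after the kickoff: the budget sync, the handoff, and the planning session.
That leaves the all-hands, the client call, the demo, the onboarding, and the retro with no forced order relative to the kickoff — 5.

5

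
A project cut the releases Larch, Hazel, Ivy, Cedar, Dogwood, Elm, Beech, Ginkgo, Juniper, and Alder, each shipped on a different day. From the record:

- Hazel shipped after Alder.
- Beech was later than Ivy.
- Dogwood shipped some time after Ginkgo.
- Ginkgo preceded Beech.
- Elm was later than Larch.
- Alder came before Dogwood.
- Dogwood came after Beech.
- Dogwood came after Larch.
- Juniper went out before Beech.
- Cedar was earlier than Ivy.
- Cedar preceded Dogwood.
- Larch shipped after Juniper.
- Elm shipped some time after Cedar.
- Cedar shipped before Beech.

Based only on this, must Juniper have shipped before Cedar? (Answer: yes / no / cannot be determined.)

cannot be determined

No chain of stated constraints runs from Juniper to Cedar, and none runs from Cedar to Juniper either.
So the relative order of Juniper and Cedar is not fixed by the given facts.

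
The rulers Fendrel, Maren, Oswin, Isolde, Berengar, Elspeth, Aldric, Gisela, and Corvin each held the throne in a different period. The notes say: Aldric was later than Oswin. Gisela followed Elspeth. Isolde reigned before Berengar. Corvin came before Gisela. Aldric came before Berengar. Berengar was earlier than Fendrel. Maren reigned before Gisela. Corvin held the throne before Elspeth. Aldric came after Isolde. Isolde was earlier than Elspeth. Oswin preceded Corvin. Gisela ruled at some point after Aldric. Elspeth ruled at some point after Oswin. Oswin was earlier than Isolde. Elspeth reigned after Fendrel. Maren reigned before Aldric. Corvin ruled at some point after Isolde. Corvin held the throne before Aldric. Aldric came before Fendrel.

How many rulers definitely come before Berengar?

5

Directly stated before Berengar: Aldric and Isolde.
Corvin reaches Berengar via Corvin → Aldric → Berengar.
Maren reaches Berengar via Maren → Aldric → Berengar.
Oswin reaches Berengar via Oswin → Aldric → Berengar.
That's Aldric, Corvin, Isolde, Maren, and Oswin — 5 in all.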